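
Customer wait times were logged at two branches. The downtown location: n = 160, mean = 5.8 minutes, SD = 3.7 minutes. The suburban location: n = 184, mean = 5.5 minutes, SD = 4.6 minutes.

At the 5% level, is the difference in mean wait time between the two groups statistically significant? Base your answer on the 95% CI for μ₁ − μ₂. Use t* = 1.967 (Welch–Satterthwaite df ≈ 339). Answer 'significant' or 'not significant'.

not significant

Per-group SEs: s₁/√n₁ = 3.7/√160 = 0.2925, s₂/√n₂ = 4.6/√184 = 0.3391.
Unpooled SE of the difference: √(0.08555625 + 0.11498881) = 0.4478.
Margin of error = t* · SE = 1.967 × 0.4478 = 0.8808.
x̄₁ − x̄₂ = 5.8 − 5.5 = 0.3000.
CI: 0.3000 ± 0.8808 = (-0.5808, 1.1808).
The interval (-0.5808, 1.1808) contains 0, so the difference is not significant.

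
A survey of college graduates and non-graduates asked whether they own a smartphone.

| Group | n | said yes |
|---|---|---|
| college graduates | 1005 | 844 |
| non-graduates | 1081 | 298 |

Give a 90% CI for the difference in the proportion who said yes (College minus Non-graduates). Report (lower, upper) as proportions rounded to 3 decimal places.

p̂₁ = 844/1005 = 0.8398 and p̂₂ = 298/1081 = 0.2757.
SE₁ = √(p̂₁(1−p̂₁)/n₁) = √(0.8398·0.1602/1005) = 0.01157; SE₂ = √(0.2757·0.7243/1081) = 0.01359.
Independent samples: SE of the difference = √(SE₁² + SE₂²) = √(0.0001338649 + 0.0001846881) = 0.01785.
z* for 90% confidence is 1.645, so the margin of error is 1.645 × 0.01785 = 0.02936.
Point estimate p̂₁ − p̂₂ = 0.8398 − 0.2757 = 0.5641.
0.5641 ± 0.02936 → (0.535, 0.593).

(0.535, 0.593)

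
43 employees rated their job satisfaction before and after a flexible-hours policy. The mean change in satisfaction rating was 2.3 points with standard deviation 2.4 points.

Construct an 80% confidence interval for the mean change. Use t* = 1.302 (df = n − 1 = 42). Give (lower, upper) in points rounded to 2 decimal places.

This is a matched-pairs design, so SE = s_d/√n = 2.4/√43 = 0.3660.
Margin = 1.302 × 0.3660 = 0.4765; the interval is 2.3 ± 0.4765 = (1.82, 2.78).

(1.82, 2.78)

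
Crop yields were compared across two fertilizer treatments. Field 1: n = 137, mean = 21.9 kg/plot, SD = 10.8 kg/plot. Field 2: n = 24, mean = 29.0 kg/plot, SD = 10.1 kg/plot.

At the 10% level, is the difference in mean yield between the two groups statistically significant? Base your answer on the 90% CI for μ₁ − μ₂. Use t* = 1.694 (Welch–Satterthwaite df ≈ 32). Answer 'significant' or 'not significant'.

SE₁ = s₁/√n₁ = 10.8/√137 = 0.9227; SE₂ = 10.1/√24 = 2.0617.
Independent samples, unequal variances: SE_diff = √(SE₁² + SE₂²) = √(0.85137529 + 4.25060689) = 2.2588.
t* = 1.694, so margin of error = 1.694 × 2.2588 = 3.8264.
Difference in means = 21.9 − 29.0 = -7.1000.
-7.1000 ± 3.8264 → (-10.9264, -3.2736).
The interval (-10.9264, -3.2736) does not contain 0, so the difference is significant.

significant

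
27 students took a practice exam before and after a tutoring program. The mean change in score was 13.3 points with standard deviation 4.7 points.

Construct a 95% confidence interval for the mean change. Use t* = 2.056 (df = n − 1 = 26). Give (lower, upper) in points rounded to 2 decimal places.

This is a matched-pairs design, so SE = s_d/√n = 4.7/√27 = 0.9045.
Margin = 2.056 × 0.9045 = 1.8597; the interval is 13.3 ± 1.8597 = (11.44, 15.16).

(11.44, 15.16)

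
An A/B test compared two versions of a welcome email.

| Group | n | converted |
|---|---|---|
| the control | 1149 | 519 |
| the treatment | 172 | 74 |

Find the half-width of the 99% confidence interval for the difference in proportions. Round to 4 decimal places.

Sample proportions: 519/1149 = 0.4517, 74/172 = 0.4302.
Each SE is √(p̂(1−p̂)/n): √(0.4517·0.5483/1149) = 0.01468 and √(0.4302·0.5698/172) = 0.03775.
SE(p̂₁ − p̂₂) = √(SE₁² + SE₂²) = √(0.0002155024 + 0.0014250625) = 0.04050, since the two samples are independent.
At 99% confidence z* = 2.576; margin = 2.576 × 0.04050 = 0.10433.

0.1043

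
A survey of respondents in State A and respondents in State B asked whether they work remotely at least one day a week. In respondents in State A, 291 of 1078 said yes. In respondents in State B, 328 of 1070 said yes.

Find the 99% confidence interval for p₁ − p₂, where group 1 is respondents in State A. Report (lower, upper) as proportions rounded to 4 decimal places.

Sample proportions: 291/1078 = 0.2699, 328/1070 = 0.3065.
Each SE is √(p̂(1−p̂)/n): √(0.2699·0.7301/1078) = 0.01352 and √(0.3065·0.6935/1070) = 0.01409.
SE(p̂₁ − p̂₂) = √(SE₁² + SE₂²) = √(0.0001827904 + 0.0001985281) = 0.01953, since the two samples are independent.
At 99% confidence z* = 2.576; margin = 2.576 × 0.01953 = 0.05031.
The difference is 0.2699 − 0.3065 = -0.0366, so the interval is -0.0366 ± 0.05031 = (-0.0869, 0.0137).

(-0.0869, 0.0137)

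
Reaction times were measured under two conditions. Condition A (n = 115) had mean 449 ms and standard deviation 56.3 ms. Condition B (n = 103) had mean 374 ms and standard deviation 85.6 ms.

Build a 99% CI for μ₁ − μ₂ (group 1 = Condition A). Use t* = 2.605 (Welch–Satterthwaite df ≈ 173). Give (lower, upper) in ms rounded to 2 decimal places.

Per-group SEs: s₁/√n₁ = 56.3/√115 = 5.2500, s₂/√n₂ = 85.6/√103 = 8.4344.
Unpooled SE of the difference: √(27.5625 + 71.13910336) = 9.9349.
Margin of error = t* · SE = 2.605 × 9.9349 = 25.8804.
x̄₁ − x̄₂ = 449 − 374 = 75.0000.
CI: 75.0000 ± 25.8804 = (49.12, 100.88).

(49.12, 100.88)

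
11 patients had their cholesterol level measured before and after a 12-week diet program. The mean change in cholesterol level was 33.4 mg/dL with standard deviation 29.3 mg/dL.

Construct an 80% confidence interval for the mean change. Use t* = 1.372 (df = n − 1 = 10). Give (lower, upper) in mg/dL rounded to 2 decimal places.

(21.28, 45.52)

Paired design: SE = s_d/√n = 29.3/√11 = 8.8343.
t* = 1.372; margin of error = 1.372 × 8.8343 = 12.1207.
33.4 ± 12.1207 → (21.28, 45.52).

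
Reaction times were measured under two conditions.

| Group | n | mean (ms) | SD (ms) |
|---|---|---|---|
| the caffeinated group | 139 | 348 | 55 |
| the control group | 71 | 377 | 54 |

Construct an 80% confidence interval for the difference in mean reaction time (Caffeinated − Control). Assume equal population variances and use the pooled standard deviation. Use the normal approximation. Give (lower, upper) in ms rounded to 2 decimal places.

s_p = √[((n₁−1)s₁² + (n₂−1)s₂²)/(n₁+n₂−2)] = √[(138·55² + 70·54²)/208] = 54.6655.
SE = 54.6655·√(1/139 + 1/71) = 7.9742.
With z* = 1.282, margin = 1.282 × 7.9742 = 10.2229.
x̄₁ − x̄₂ = 348 − 377 = -29.0000; interval -29.0000 ± 10.2229 = (-39.22, -18.78).

(-39.22, -18.78)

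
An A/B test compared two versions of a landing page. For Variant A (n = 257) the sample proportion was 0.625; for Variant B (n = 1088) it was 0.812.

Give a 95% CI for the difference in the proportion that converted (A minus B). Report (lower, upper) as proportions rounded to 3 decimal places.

(-0.251, -0.123)

Each SE is √(p̂(1−p̂)/n): √(0.6250·0.3750/257) = 0.03020 and √(0.8120·0.1880/1088) = 0.01185.
SE(p̂₁ − p̂₂) = √(SE₁² + SE₂²) = √(0.00091204 + 0.0001404225) = 0.03244, since the two samples are independent.
At 95% confidence z* = 1.960; margin = 1.960 × 0.03244 = 0.06358.
The difference is 0.6250 − 0.8120 = -0.1870, so the interval is -0.1870 ± 0.06358 = (-0.251, -0.123).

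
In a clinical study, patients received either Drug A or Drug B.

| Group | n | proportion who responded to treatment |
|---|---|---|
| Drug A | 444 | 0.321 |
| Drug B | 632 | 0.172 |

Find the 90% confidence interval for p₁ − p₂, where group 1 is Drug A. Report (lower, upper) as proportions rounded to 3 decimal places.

(0.105, 0.193)

The two standard errors are √(0.3210×0.6790/444) = 0.02216 and √(0.1720×0.8280/632) = 0.01501.
Because the samples are independent, SE_diff = √(0.02216² + 0.01501²) = 0.02677.
Using z* = 1.645 for 90%, ME = 1.645 × 0.02677 = 0.04404.
p̂₁ − p̂₂ = 0.1490; interval 0.1490 ± 0.04404 gives (0.105, 0.193).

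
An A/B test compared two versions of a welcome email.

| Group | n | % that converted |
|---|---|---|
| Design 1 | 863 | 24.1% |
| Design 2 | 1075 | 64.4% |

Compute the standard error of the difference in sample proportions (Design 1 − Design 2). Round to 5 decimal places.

0.02062

The two standard errors are √(0.2410×0.7590/863) = 0.01456 and √(0.6440×0.3560/1075) = 0.01460.
Because the samples are independent, SE_diff = √(0.01456² + 0.01460²) = 0.02062.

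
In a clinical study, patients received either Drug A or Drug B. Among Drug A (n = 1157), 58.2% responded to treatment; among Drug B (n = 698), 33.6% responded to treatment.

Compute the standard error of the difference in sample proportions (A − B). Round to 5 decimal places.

The two standard errors are √(0.5820×0.4180/1157) = 0.01450 and √(0.3360×0.6640/698) = 0.01788.
Because the samples are independent, SE_diff = √(0.01450² + 0.01788²) = 0.02302.

0.02302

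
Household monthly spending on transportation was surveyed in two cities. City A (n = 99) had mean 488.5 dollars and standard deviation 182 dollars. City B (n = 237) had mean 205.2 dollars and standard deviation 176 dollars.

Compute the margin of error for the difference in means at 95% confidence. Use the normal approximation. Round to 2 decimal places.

42.28

Per-group SEs: s₁/√n₁ = 182/√99 = 18.2917, s₂/√n₂ = 176/√237 = 11.4324.
Unpooled SE of the difference: √(334.58628889 + 130.69976976) = 21.5705.
Margin of error = z* · SE = 1.960 × 21.5705 = 42.2782.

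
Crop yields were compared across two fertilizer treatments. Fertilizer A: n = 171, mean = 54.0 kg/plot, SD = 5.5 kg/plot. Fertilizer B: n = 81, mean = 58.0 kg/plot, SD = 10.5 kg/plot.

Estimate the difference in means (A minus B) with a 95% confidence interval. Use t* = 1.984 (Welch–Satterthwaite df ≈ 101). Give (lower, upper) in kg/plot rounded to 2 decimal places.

SE₁ = s₁/√n₁ = 5.5/√171 = 0.4206; SE₂ = 10.5/√81 = 1.1667.
Independent samples, unequal variances: SE_diff = √(SE₁² + SE₂²) = √(0.17690436 + 1.36118889) = 1.2402.
t* = 1.984, so margin of error = 1.984 × 1.2402 = 2.4606.
Difference in means = 54.0 − 58.0 = -4.0000.
-4.0000 ± 2.4606 → (-6.46, -1.54).

(-6.46, -1.54)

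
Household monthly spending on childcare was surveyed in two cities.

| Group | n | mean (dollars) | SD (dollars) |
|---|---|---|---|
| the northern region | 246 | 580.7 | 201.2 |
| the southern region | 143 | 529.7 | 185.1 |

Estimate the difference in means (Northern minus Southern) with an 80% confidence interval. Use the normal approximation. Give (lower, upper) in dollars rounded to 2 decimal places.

(25.23, 76.77)

Standard errors of each mean: 201.2/√246 = 12.8280 and 185.1/√143 = 15.4788.
SE(x̄₁ − x̄₂) = √(12.8280² + 15.4788²) = 20.1035 for independent samples with unequal variances.
With z* = 1.282, the margin is 1.282 × 20.1035 = 25.7727.
x̄₁ − x̄₂ = 580.7 − 529.7 = 51.0000; the interval is 51.0000 ± 25.7727 = (25.23, 76.77).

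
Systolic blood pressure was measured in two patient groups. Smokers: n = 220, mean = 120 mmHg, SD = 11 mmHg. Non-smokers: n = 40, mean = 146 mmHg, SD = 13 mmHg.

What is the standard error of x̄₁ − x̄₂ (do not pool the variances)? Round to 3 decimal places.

Per-group SEs: s₁/√n₁ = 11/√220 = 0.7416, s₂/√n₂ = 13/√40 = 2.0555.
Unpooled SE of the difference: √(0.54997056 + 4.22508025) = 2.1852.

2.185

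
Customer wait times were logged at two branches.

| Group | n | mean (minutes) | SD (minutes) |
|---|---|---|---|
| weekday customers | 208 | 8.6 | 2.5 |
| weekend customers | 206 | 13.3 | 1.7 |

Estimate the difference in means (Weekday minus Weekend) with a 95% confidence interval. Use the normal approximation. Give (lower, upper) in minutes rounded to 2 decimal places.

(-5.11, -4.29)

Per-group SEs: s₁/√n₁ = 2.5/√208 = 0.1733, s₂/√n₂ = 1.7/√206 = 0.1184.
Unpooled SE of the difference: √(0.03003289 + 0.01401856) = 0.2099.
Margin of error = z* · SE = 1.960 × 0.2099 = 0.4114.
x̄₁ − x̄₂ = 8.6 − 13.3 = -4.7000.
CI: -4.7000 ± 0.4114 = (-5.11, -4.29).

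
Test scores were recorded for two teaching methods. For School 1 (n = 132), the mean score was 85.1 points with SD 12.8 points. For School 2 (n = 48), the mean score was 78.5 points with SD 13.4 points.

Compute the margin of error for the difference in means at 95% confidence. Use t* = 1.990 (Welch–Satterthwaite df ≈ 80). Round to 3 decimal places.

Standard errors of each mean: 12.8/√132 = 1.1141 and 13.4/√48 = 1.9341.
SE(x̄₁ − x̄₂) = √(1.1141² + 1.9341²) = 2.2320 for independent samples with unequal variances.
With t* = 1.990, the margin is 1.990 × 2.2320 = 4.4417.

4.442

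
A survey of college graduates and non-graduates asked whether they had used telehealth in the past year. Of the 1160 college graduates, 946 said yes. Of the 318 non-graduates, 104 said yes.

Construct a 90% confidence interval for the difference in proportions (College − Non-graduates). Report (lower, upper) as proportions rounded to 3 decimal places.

First, p̂₁ = 946/1160 = 0.8155; p̂₂ = 104/318 = 0.3270.
The two standard errors are √(0.8155×0.1845/1160) = 0.01139 and √(0.3270×0.6730/318) = 0.02631.
Because the samples are independent, SE_diff = √(0.01139² + 0.02631²) = 0.02867.
Using z* = 1.645 for 90%, ME = 1.645 × 0.02867 = 0.04716.
p̂₁ − p̂₂ = 0.4885; interval 0.4885 ± 0.04716 gives (0.441, 0.536).

(0.441, 0.536)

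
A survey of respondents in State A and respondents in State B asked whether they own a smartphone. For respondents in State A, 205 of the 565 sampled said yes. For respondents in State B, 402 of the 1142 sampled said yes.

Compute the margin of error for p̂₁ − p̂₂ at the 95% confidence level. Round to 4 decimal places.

0.0484

p̂₁ = 205/565 = 0.3628 and p̂₂ = 402/1142 = 0.3520.
SE₁ = √(p̂₁(1−p̂₁)/n₁) = √(0.3628·0.6372/565) = 0.02023; SE₂ = √(0.3520·0.6480/1142) = 0.01413.
Independent samples: SE of the difference = √(SE₁² + SE₂²) = √(0.0004092529 + 0.0001996569) = 0.02468.
z* for 95% confidence is 1.960, so the margin of error is 1.960 × 0.02468 = 0.04837.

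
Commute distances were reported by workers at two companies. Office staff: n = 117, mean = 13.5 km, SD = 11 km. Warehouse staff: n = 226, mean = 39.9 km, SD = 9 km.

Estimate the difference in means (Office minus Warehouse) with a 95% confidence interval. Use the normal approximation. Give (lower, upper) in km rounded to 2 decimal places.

(-28.71, -24.09)

Standard errors of each mean: 11/√117 = 1.0170 and 9/√226 = 0.5987.
SE(x̄₁ − x̄₂) = √(1.0170² + 0.5987²) = 1.1801 for independent samples with unequal variances.
With z* = 1.960, the margin is 1.960 × 1.1801 = 2.3130.
x̄₁ − x̄₂ = 13.5 − 39.9 = -26.4000; the interval is -26.4000 ± 2.3130 = (-28.71, -24.09).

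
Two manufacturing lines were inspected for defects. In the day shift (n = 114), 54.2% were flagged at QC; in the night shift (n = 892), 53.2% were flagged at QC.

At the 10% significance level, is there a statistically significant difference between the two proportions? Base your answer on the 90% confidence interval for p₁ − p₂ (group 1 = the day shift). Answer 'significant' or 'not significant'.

not significant

Each SE is √(p̂(1−p̂)/n): √(0.5420·0.4580/114) = 0.04666 and √(0.5320·0.4680/892) = 0.01671.
SE(p̂₁ − p̂₂) = √(SE₁² + SE₂²) = √(0.0021771556 + 0.0002792241) = 0.04956, since the two samples are independent.
At 90% confidence z* = 1.645; margin = 1.645 × 0.04956 = 0.08153.
The difference is 0.5420 − 0.5320 = 0.0100, so the interval is 0.0100 ± 0.08153 = (-0.07153, 0.09153).
The interval (-0.07153, 0.09153) contains 0, so the difference is not significant.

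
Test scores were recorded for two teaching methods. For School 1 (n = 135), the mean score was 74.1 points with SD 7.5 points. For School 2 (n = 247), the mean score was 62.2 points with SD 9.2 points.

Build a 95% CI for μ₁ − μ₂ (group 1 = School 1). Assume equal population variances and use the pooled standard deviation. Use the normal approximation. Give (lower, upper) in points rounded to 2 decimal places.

(10.09, 13.71)

s_p = √[((n₁−1)s₁² + (n₂−1)s₂²)/(n₁+n₂−2)] = √[(134·7.5² + 246·9.2²)/380] = 8.6388.
SE = 8.6388·√(1/135 + 1/247) = 0.9246.
With z* = 1.960, margin = 1.960 × 0.9246 = 1.8122.
x̄₁ − x̄₂ = 74.1 − 62.2 = 11.9000; interval 11.9000 ± 1.8122 = (10.09, 13.71).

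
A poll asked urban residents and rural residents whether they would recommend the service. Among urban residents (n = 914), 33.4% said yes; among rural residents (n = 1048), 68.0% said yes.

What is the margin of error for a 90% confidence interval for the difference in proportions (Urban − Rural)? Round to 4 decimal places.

SE₁ = √(p̂₁(1−p̂₁)/n₁) = √(0.3340·0.6660/914) = 0.01560; SE₂ = √(0.6800·0.3200/1048) = 0.01441.
Independent samples: SE of the difference = √(SE₁² + SE₂²) = √(0.00024336 + 0.0002076481) = 0.02124.
z* for 90% confidence is 1.645, so the margin of error is 1.645 × 0.02124 = 0.03494.

0.0349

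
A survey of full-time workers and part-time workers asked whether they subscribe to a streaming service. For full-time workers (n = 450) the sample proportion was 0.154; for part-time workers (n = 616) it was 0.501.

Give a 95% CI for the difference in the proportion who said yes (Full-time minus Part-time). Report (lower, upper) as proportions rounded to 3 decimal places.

(-0.399, -0.295)

SE₁ = √(p̂₁(1−p̂₁)/n₁) = √(0.1540·0.8460/450) = 0.01702; SE₂ = √(0.5010·0.4990/616) = 0.02015.
Independent samples: SE of the difference = √(SE₁² + SE₂²) = √(0.0002896804 + 0.0004060225) = 0.02638.
z* for 95% confidence is 1.960, so the margin of error is 1.960 × 0.02638 = 0.05170.
Point estimate p̂₁ − p̂₂ = 0.1540 − 0.5010 = -0.3470.
-0.3470 ± 0.05170 → (-0.399, -0.295).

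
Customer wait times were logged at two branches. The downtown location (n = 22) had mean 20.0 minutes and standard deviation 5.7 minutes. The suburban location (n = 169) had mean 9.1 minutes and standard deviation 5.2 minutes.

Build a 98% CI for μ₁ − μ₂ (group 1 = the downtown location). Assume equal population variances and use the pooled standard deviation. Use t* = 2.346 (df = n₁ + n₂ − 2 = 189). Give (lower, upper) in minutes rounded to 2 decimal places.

(8.10, 13.70)

s_p = √[((n₁−1)s₁² + (n₂−1)s₂²)/(n₁+n₂−2)] = √[(21·5.7² + 168·5.2²)/189] = 5.2579.
SE = 5.2579·√(1/22 + 1/169) = 1.1917.
With t* = 2.346, margin = 2.346 × 1.1917 = 2.7957.
x̄₁ − x̄₂ = 20.0 − 9.1 = 10.9000; interval 10.9000 ± 2.7957 = (8.10, 13.70).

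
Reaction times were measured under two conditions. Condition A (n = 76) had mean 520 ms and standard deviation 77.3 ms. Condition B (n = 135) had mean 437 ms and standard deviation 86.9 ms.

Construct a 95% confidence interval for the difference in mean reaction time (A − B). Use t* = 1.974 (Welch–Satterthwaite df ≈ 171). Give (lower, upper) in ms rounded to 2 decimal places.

(60.10, 105.90)

SE₁ = s₁/√n₁ = 77.3/√76 = 8.8669; SE₂ = 86.9/√135 = 7.4792.
Independent samples, unequal variances: SE_diff = √(SE₁² + SE₂²) = √(78.62191561 + 55.93843264) = 11.6000.
t* = 1.974, so margin of error = 1.974 × 11.6000 = 22.8984.
Difference in means = 520 − 437 = 83.0000.
83.0000 ± 22.8984 → (60.10, 105.90).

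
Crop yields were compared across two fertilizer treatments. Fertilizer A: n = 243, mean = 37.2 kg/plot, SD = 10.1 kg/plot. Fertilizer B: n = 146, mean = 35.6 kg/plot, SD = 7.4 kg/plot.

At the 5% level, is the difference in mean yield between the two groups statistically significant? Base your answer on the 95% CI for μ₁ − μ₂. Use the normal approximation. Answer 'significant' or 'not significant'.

SE₁ = s₁/√n₁ = 10.1/√243 = 0.6479; SE₂ = 7.4/√146 = 0.6124.
Independent samples, unequal variances: SE_diff = √(SE₁² + SE₂²) = √(0.41977441 + 0.37503376) = 0.8915.
z* = 1.960, so margin of error = 1.960 × 0.8915 = 1.7473.
Difference in means = 37.2 − 35.6 = 1.6000.
1.6000 ± 1.7473 → (-0.1473, 3.3473).
The interval (-0.1473, 3.3473) contains 0, so the difference is not significant.

not significant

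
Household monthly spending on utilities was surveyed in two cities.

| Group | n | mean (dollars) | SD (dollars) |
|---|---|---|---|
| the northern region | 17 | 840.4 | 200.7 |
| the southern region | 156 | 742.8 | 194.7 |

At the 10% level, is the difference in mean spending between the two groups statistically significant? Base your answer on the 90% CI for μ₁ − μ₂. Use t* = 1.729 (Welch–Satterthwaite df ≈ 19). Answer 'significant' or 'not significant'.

SE₁ = s₁/√n₁ = 200.7/√17 = 48.6769; SE₂ = 194.7/√156 = 15.5885.
Independent samples, unequal variances: SE_diff = √(SE₁² + SE₂²) = √(2369.44059361 + 243.00133225) = 51.1121.
t* = 1.729, so margin of error = 1.729 × 51.1121 = 88.3728.
Difference in means = 840.4 − 742.8 = 97.6000.
97.6000 ± 88.3728 → (9.2272, 185.9728).
The interval (9.2272, 185.9728) does not contain 0, so the difference is significant.

significant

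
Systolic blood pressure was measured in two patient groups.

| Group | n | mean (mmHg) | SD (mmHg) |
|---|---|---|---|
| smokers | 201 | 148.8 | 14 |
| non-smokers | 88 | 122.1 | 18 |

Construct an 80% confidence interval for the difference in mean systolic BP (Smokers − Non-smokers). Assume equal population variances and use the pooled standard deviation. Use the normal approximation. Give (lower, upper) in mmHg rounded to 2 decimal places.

s_p = √[((n₁−1)s₁² + (n₂−1)s₂²)/(n₁+n₂−2)] = √[(200·14² + 87·18²)/287] = 15.3232.
SE = 15.3232·√(1/201 + 1/88) = 1.9587.
With z* = 1.282, margin = 1.282 × 1.9587 = 2.5111.
x̄₁ − x̄₂ = 148.8 − 122.1 = 26.7000; interval 26.7000 ± 2.5111 = (24.19, 29.21).

(24.19, 29.21)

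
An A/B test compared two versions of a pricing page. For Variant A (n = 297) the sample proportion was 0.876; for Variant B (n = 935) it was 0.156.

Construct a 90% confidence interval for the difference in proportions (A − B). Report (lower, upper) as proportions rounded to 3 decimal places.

(0.683, 0.757)

Each SE is √(p̂(1−p̂)/n): √(0.8760·0.1240/297) = 0.01912 and √(0.1560·0.8440/935) = 0.01187.
SE(p̂₁ − p̂₂) = √(SE₁² + SE₂²) = √(0.0003655744 + 0.0001408969) = 0.02250, since the two samples are independent.
At 90% confidence z* = 1.645; margin = 1.645 × 0.02250 = 0.03701.
The difference is 0.8760 − 0.1560 = 0.7200, so the interval is 0.7200 ± 0.03701 = (0.683, 0.757).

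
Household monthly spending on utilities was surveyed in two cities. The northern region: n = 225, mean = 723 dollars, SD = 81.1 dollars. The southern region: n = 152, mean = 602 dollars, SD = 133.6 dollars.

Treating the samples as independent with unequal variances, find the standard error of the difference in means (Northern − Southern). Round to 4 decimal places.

SE₁ = s₁/√n₁ = 81.1/√225 = 5.4067; SE₂ = 133.6/√152 = 10.8364.
Independent samples, unequal variances: SE_diff = √(SE₁² + SE₂²) = √(29.23240489 + 117.42756496) = 12.1103.

12.1103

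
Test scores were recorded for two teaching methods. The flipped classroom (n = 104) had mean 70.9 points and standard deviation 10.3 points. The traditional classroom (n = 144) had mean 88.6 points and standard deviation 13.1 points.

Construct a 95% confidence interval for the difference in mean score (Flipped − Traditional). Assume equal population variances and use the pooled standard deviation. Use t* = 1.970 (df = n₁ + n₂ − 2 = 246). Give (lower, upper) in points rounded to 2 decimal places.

Pooled variance s_p² = [103·10.3² + 143·13.1²] / (104+144−2) = 144.1768, so s_p = 12.0074.
SE_diff = s_p·√(1/n₁ + 1/n₂) = 12.0074·√(1/104 + 1/144) = 1.5452.
t* = 1.970; margin = 1.970 × 1.5452 = 3.0440.
Difference = 70.9 − 88.6 = -17.7000.
-17.7000 ± 3.0440 → (-20.74, -14.66).

(-20.74, -14.66)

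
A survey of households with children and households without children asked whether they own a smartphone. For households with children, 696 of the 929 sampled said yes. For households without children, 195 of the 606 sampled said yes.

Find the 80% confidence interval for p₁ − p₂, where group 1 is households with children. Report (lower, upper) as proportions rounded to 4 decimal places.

(0.3970, 0.4578)

p̂₁ = 696/929 = 0.7492 and p̂₂ = 195/606 = 0.3218.
SE₁ = √(p̂₁(1−p̂₁)/n₁) = √(0.7492·0.2508/929) = 0.01422; SE₂ = √(0.3218·0.6782/606) = 0.01898.
Independent samples: SE of the difference = √(SE₁² + SE₂²) = √(0.0002022084 + 0.0003602404) = 0.02372.
z* for 80% confidence is 1.282, so the margin of error is 1.282 × 0.02372 = 0.03041.
Point estimate p̂₁ − p̂₂ = 0.7492 − 0.3218 = 0.4274.
0.4274 ± 0.03041 → (0.3970, 0.4578).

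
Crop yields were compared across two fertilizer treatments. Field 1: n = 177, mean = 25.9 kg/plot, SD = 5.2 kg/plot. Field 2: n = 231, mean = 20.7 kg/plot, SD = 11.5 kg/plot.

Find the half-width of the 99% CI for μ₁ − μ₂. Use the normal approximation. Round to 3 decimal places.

SE₁ = s₁/√n₁ = 5.2/√177 = 0.3909; SE₂ = 11.5/√231 = 0.7566.
Independent samples, unequal variances: SE_diff = √(SE₁² + SE₂²) = √(0.15280281 + 0.57244356) = 0.8516.
z* = 2.576, so margin of error = 2.576 × 0.8516 = 2.1937.

2.194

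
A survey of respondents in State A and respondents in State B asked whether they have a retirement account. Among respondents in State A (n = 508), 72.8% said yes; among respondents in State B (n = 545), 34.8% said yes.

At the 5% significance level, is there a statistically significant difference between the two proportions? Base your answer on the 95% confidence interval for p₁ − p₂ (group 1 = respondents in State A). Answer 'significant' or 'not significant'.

Each SE is √(p̂(1−p̂)/n): √(0.7280·0.2720/508) = 0.01974 and √(0.3480·0.6520/545) = 0.02040.
SE(p̂₁ − p̂₂) = √(SE₁² + SE₂²) = √(0.0003896676 + 0.00041616) = 0.02839, since the two samples are independent.
At 95% confidence z* = 1.960; margin = 1.960 × 0.02839 = 0.05564.
The difference is 0.7280 − 0.3480 = 0.3800, so the interval is 0.3800 ± 0.05564 = (0.32436, 0.43564).
The interval (0.32436, 0.43564) does not contain 0, so the difference is significant.

significant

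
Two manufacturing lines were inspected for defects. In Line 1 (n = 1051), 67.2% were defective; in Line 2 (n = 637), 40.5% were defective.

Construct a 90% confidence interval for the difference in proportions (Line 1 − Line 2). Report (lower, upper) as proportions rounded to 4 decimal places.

(0.2271, 0.3069)

The two standard errors are √(0.6720×0.3280/1051) = 0.01448 and √(0.4050×0.5950/637) = 0.01945.
Because the samples are independent, SE_diff = √(0.01448² + 0.01945²) = 0.02425.
Using z* = 1.645 for 90%, ME = 1.645 × 0.02425 = 0.03989.
p̂₁ − p̂₂ = 0.2670; interval 0.2670 ± 0.03989 gives (0.2271, 0.3069).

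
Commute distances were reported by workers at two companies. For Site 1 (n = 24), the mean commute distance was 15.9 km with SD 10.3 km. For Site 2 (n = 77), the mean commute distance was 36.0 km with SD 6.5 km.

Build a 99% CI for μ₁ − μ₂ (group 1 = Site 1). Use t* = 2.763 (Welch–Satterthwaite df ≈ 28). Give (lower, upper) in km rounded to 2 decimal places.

(-26.26, -13.94)

Standard errors of each mean: 10.3/√24 = 2.1025 and 6.5/√77 = 0.7407.
SE(x̄₁ − x̄₂) = √(2.1025² + 0.7407²) = 2.2292 for independent samples with unequal variances.
With t* = 2.763, the margin is 2.763 × 2.2292 = 6.1593.
x̄₁ − x̄₂ = 15.9 − 36.0 = -20.1000; the interval is -20.1000 ± 6.1593 = (-26.26, -13.94).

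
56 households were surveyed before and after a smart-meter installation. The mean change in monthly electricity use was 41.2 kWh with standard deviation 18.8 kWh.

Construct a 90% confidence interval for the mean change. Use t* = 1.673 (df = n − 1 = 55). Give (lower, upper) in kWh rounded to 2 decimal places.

(37.00, 45.40)

Paired design: SE = s_d/√n = 18.8/√56 = 2.5123.
t* = 1.673; margin of error = 1.673 × 2.5123 = 4.2031.
41.2 ± 4.2031 → (37.00, 45.40).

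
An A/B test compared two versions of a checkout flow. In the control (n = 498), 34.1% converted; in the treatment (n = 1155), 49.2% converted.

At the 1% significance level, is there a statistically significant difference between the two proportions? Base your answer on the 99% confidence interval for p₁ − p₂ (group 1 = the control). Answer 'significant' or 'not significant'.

significant

Each SE is √(p̂(1−p̂)/n): √(0.3410·0.6590/498) = 0.02124 and √(0.4920·0.5080/1155) = 0.01471.
SE(p̂₁ − p̂₂) = √(SE₁² + SE₂²) = √(0.0004511376 + 0.0002163841) = 0.02584, since the two samples are independent.
At 99% confidence z* = 2.576; margin = 2.576 × 0.02584 = 0.06656.
The difference is 0.3410 − 0.4920 = -0.1510, so the interval is -0.1510 ± 0.06656 = (-0.21756, -0.08444).
The interval (-0.21756, -0.08444) does not contain 0, so the difference is significant.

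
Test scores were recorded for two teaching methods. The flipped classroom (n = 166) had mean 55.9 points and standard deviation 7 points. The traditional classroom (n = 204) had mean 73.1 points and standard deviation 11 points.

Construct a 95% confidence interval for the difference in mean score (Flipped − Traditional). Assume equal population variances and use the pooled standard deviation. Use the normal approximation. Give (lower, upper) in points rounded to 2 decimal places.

(-19.13, -15.27)

s_p = √[((n₁−1)s₁² + (n₂−1)s₂²)/(n₁+n₂−2)] = √[(165·7² + 203·11²)/368] = 9.4190.
SE = 9.4190·√(1/166 + 1/204) = 0.9845.
With z* = 1.960, margin = 1.960 × 0.9845 = 1.9296.
x̄₁ − x̄₂ = 55.9 − 73.1 = -17.2000; interval -17.2000 ± 1.9296 = (-19.13, -15.27).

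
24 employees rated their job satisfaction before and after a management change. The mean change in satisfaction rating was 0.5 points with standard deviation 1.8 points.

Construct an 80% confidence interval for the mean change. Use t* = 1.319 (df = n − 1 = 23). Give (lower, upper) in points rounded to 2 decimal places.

(0.02, 0.98)

Paired design: SE = s_d/√n = 1.8/√24 = 0.3674.
t* = 1.319; margin of error = 1.319 × 0.3674 = 0.4846.
0.5 ± 0.4846 → (0.02, 0.98).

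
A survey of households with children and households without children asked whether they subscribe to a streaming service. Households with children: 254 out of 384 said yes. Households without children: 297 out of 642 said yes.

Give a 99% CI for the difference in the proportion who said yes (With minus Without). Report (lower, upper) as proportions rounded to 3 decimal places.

Sample proportions: 254/384 = 0.6615, 297/642 = 0.4626.
Each SE is √(p̂(1−p̂)/n): √(0.6615·0.3385/384) = 0.02415 and √(0.4626·0.5374/642) = 0.01968.
SE(p̂₁ − p̂₂) = √(SE₁² + SE₂²) = √(0.0005832225 + 0.0003873024) = 0.03115, since the two samples are independent.
At 99% confidence z* = 2.576; margin = 2.576 × 0.03115 = 0.08024.
The difference is 0.6615 − 0.4626 = 0.1989, so the interval is 0.1989 ± 0.08024 = (0.119, 0.279).

(0.119, 0.279)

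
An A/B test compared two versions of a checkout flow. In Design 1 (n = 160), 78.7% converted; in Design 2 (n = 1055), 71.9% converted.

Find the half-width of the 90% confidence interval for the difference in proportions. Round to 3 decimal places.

0.058

Each SE is √(p̂(1−p̂)/n): √(0.7870·0.2130/160) = 0.03237 and √(0.7190·0.2810/1055) = 0.01384.
SE(p̂₁ − p̂₂) = √(SE₁² + SE₂²) = √(0.0010478169 + 0.0001915456) = 0.03520, since the two samples are independent.
At 90% confidence z* = 1.645; margin = 1.645 × 0.03520 = 0.05790.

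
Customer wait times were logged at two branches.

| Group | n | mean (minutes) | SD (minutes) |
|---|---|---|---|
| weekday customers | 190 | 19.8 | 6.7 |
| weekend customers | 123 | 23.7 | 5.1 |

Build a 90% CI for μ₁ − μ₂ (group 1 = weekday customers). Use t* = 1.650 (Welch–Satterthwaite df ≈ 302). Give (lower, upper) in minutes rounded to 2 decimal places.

(-5.00, -2.80)

SE₁ = s₁/√n₁ = 6.7/√190 = 0.4861; SE₂ = 5.1/√123 = 0.4599.
Independent samples, unequal variances: SE_diff = √(SE₁² + SE₂²) = √(0.23629321 + 0.21150801) = 0.6692.
t* = 1.650, so margin of error = 1.650 × 0.6692 = 1.1042.
Difference in means = 19.8 − 23.7 = -3.9000.
-3.9000 ± 1.1042 → (-5.00, -2.80).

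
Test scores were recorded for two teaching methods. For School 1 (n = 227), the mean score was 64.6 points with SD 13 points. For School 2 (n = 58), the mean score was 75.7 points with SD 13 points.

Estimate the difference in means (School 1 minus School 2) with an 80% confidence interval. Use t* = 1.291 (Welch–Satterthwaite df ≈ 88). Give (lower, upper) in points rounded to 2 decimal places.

(-13.57, -8.63)

SE₁ = s₁/√n₁ = 13/√227 = 0.8628; SE₂ = 13/√58 = 1.7070.
Independent samples, unequal variances: SE_diff = √(SE₁² + SE₂²) = √(0.74442384 + 2.913849) = 1.9127.
t* = 1.291, so margin of error = 1.291 × 1.9127 = 2.4693.
Difference in means = 64.6 − 75.7 = -11.1000.
-11.1000 ± 2.4693 → (-13.57, -8.63).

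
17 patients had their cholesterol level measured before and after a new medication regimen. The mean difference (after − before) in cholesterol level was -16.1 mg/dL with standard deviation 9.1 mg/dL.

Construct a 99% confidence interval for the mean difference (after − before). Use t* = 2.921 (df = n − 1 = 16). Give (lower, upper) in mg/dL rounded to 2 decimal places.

(-22.55, -9.65)

This is a matched-pairs design, so SE = s_d/√n = 9.1/√17 = 2.2071.
Margin = 2.921 × 2.2071 = 6.4469; the interval is -16.1 ± 6.4469 = (-22.55, -9.65).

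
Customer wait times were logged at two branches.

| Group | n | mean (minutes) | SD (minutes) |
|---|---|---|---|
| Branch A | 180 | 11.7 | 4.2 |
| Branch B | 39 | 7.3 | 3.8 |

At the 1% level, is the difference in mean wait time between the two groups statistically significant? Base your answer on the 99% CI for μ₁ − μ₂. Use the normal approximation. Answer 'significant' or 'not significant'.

significant

Standard errors of each mean: 4.2/√180 = 0.3130 and 3.8/√39 = 0.6085.
SE(x̄₁ − x̄₂) = √(0.3130² + 0.6085²) = 0.6843 for independent samples with unequal variances.
With z* = 2.576, the margin is 2.576 × 0.6843 = 1.7628.
x̄₁ − x̄₂ = 11.7 − 7.3 = 4.4000; the interval is 4.4000 ± 1.7628 = (2.6372, 6.1628).
The interval (2.6372, 6.1628) does not contain 0, so the difference is significant.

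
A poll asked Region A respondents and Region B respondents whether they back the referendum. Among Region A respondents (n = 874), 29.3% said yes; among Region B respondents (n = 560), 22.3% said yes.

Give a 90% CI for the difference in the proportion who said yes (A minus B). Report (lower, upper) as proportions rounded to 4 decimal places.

(0.0315, 0.1085)

The two standard errors are √(0.2930×0.7070/874) = 0.01540 and √(0.2230×0.7770/560) = 0.01759.
Because the samples are independent, SE_diff = √(0.01540² + 0.01759²) = 0.02338.
Using z* = 1.645 for 90%, ME = 1.645 × 0.02338 = 0.03846.
p̂₁ − p̂₂ = 0.0700; interval 0.0700 ± 0.03846 gives (0.0315, 0.1085).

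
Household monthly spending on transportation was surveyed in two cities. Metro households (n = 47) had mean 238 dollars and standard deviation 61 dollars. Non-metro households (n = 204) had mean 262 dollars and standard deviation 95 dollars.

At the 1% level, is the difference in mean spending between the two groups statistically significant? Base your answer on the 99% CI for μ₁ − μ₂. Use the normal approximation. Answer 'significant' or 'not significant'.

not significant

SE₁ = s₁/√n₁ = 61/√47 = 8.8978; SE₂ = 95/√204 = 6.6513.
Independent samples, unequal variances: SE_diff = √(SE₁² + SE₂²) = √(79.17084484 + 44.23979169) = 11.1090.
z* = 2.576, so margin of error = 2.576 × 11.1090 = 28.6168.
Difference in means = 238 − 262 = -24.0000.
-24.0000 ± 28.6168 → (-52.6168, 4.6168).
The interval (-52.6168, 4.6168) contains 0, so the difference is not significant.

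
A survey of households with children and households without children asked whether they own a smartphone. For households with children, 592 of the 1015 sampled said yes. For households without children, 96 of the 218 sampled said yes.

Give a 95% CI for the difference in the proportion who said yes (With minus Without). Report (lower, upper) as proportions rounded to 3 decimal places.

(0.070, 0.215)

First, p̂₁ = 592/1015 = 0.5833; p̂₂ = 96/218 = 0.4404.
The two standard errors are √(0.5833×0.4167/1015) = 0.01547 and √(0.4404×0.5596/218) = 0.03362.
Because the samples are independent, SE_diff = √(0.01547² + 0.03362²) = 0.03701.
Using z* = 1.960 for 95%, ME = 1.960 × 0.03701 = 0.07254.
p̂₁ − p̂₂ = 0.1429; interval 0.1429 ± 0.07254 gives (0.070, 0.215).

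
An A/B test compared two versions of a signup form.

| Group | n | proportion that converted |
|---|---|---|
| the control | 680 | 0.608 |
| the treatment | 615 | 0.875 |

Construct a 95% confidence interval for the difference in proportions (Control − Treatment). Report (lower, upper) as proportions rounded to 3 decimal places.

Each SE is √(p̂(1−p̂)/n): √(0.6080·0.3920/680) = 0.01872 and √(0.8750·0.1250/615) = 0.01334.
SE(p̂₁ − p̂₂) = √(SE₁² + SE₂²) = √(0.0003504384 + 0.0001779556) = 0.02299, since the two samples are independent.
At 95% confidence z* = 1.960; margin = 1.960 × 0.02299 = 0.04506.
The difference is 0.6080 − 0.8750 = -0.2670, so the interval is -0.2670 ± 0.04506 = (-0.312, -0.222).

(-0.312, -0.222)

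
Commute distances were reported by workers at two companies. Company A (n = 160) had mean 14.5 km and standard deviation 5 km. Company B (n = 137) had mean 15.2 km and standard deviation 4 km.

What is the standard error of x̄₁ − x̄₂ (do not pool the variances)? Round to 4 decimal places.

Per-group SEs: s₁/√n₁ = 5/√160 = 0.3953, s₂/√n₂ = 4/√137 = 0.3417.
Unpooled SE of the difference: √(0.15626209 + 0.11675889) = 0.5225.

0.5225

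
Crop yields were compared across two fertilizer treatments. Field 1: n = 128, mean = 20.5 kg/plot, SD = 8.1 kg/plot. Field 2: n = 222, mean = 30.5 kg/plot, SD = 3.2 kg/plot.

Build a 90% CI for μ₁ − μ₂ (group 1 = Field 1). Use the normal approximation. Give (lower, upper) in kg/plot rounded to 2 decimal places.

Per-group SEs: s₁/√n₁ = 8.1/√128 = 0.7159, s₂/√n₂ = 3.2/√222 = 0.2148.
Unpooled SE of the difference: √(0.51251281 + 0.04613904) = 0.7474.
Margin of error = z* · SE = 1.645 × 0.7474 = 1.2295.
x̄₁ − x̄₂ = 20.5 − 30.5 = -10.0000.
CI: -10.0000 ± 1.2295 = (-11.23, -8.77).

(-11.23, -8.77)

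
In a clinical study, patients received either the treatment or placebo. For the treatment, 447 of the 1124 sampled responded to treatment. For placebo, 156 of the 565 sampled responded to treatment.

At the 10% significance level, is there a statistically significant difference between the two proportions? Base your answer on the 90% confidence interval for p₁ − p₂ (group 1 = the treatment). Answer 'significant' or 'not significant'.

significant

Sample proportions: 447/1124 = 0.3977, 156/565 = 0.2761.
Each SE is √(p̂(1−p̂)/n): √(0.3977·0.6023/1124) = 0.01460 and √(0.2761·0.7239/565) = 0.01881.
SE(p̂₁ − p̂₂) = √(SE₁² + SE₂²) = √(0.00021316 + 0.0003538161) = 0.02381, since the two samples are independent.
At 90% confidence z* = 1.645; margin = 1.645 × 0.02381 = 0.03917.
The difference is 0.3977 − 0.2761 = 0.1216, so the interval is 0.1216 ± 0.03917 = (0.08243, 0.16077).
The interval (0.08243, 0.16077) does not contain 0, so the difference is significant.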